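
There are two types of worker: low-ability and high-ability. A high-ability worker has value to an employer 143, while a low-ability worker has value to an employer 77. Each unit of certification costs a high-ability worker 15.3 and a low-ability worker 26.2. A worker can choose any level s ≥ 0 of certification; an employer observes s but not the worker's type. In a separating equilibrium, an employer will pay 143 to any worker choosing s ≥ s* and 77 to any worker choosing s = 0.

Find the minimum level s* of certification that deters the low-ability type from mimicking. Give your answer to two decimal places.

2.52

A low-ability worker choosing s = 0 receives 77.
Imitating at s* instead would pay 143 at cost 26.2·s*, netting 143 − 26.2·s*.
Indifference: 77 = 143 − 26.2·s*, so s* = (143 − 77) / 26.2 ≈ 2.52.
This is the low-ability type's binding incentive-compatibility constraint; any s ≥ 2.52 sustains separation on that side.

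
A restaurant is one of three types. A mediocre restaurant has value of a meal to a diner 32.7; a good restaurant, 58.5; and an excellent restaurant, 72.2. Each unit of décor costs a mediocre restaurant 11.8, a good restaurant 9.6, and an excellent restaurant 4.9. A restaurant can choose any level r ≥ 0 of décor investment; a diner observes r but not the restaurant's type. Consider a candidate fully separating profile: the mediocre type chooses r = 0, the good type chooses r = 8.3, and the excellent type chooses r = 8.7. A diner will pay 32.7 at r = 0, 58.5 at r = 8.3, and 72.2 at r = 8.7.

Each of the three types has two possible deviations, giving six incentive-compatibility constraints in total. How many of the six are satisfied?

3

Good (own payoff 58.5 − 9.6×8.3 = -21.18): to r=0 gives 32.7 → profitable ✗; to r=8.7 gives 72.2 − 9.6×8.7 = -11.32 → profitable ✗.
Excellent (own payoff 72.2 − 4.9×8.7 = 29.57): to r=0 gives 32.7 → profitable ✗; to r=8.3 gives 58.5 − 4.9×8.3 = 17.83 → no gain ✓.
Mediocre (own payoff 32.7): to r=8.3 gives 58.5 − 11.8×8.3 = -39.44 → no gain ✓; to r=8.7 gives 72.2 − 11.8×8.7 = -30.46 → no gain ✓.
3 of the 6 constraints hold; not an equilibrium.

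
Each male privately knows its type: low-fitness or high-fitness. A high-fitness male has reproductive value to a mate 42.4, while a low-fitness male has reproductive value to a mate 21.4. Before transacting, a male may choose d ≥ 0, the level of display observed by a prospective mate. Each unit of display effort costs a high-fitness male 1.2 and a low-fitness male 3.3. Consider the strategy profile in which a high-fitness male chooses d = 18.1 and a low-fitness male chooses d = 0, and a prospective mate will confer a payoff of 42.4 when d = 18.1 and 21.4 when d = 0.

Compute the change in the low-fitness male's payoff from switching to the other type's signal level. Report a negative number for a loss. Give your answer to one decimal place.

Playing d = 0 the low-fitness male receives 21.4.
Deviating to d = 18.1 brings payment 42.4 at cost 3.3 × 18.1 = 59.73, netting -17.33.
Gain from deviating: -17.33 − 21.4 = -38.73, i.e. -38.7 to one decimal place.
The gain is negative, so the low-fitness type's incentive-compatibility constraint is satisfied.

-38.7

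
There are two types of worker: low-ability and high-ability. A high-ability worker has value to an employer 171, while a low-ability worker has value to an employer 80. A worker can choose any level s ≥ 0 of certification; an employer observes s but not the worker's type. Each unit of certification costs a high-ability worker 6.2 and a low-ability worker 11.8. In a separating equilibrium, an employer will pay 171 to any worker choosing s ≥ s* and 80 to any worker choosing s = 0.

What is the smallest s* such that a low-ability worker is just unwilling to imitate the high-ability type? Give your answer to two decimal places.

7.71

A low-ability worker choosing s = 0 receives 80.
Imitating at s* instead would pay 171 at cost 11.8·s*, netting 171 − 11.8·s*.
Indifference: 80 = 171 − 11.8·s*, so s* = (171 − 80) / 11.8 ≈ 7.71.
At s* the low-ability type's incentive constraint just binds; the high-ability type strictly prefers s* since its per-unit cost is lower.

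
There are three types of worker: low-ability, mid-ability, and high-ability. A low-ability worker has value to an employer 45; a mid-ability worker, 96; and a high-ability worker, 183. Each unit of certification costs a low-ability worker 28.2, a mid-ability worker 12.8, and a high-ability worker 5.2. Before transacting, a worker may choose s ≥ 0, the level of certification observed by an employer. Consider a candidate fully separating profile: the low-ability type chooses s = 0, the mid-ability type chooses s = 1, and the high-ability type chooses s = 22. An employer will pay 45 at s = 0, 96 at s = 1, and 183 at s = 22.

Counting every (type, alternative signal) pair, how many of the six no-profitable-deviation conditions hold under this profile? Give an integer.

Mid-ability (own payoff 96 − 12.8×1 = 83.2): to s=0 gives 45 → no gain ✓; to s=22 gives 183 − 12.8×22 = -98.6 → no gain ✓.
Low-ability (own payoff 45): to s=1 gives 96 − 28.2×1 = 67.8 → profitable ✗; to s=22 gives 183 − 28.2×22 = -437.4 → no gain ✓.
High-ability (own payoff 183 − 5.2×22 = 68.6): to s=0 gives 45 → no gain ✓; to s=1 gives 96 − 5.2×1 = 90.8 → profitable ✗.
4 of the 6 constraints hold; not an equilibrium.

4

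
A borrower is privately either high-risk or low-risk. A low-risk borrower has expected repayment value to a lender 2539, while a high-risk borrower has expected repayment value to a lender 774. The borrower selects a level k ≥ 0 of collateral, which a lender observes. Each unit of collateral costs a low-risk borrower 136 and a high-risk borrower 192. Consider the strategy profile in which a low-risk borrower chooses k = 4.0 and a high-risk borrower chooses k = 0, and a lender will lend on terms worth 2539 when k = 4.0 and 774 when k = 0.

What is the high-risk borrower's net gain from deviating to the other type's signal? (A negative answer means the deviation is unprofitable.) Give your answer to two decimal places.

997.00

Playing k = 0 the high-risk borrower receives 774.
Deviating to k = 4.0 brings payment 2539 at cost 192 × 4.0 = 768, netting 1771.
Gain from deviating: 1771 − 774 = 997.00.
The gain is positive, so the high-risk type's incentive-compatibility constraint is violated — this profile is not a separating equilibrium.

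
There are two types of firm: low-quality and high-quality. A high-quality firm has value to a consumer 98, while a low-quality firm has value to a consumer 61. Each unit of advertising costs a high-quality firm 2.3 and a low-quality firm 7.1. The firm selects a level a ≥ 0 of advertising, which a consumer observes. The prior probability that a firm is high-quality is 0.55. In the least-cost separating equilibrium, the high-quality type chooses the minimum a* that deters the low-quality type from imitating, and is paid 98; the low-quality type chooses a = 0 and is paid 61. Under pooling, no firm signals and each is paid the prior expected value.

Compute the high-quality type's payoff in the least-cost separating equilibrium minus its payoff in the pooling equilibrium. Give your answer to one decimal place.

Least-cost separating signal: a* solves 61 = 98 − 7.1·a*, so a* = (98 − 61)/7.1 ≈ 5.2113.
High-quality type's separating payoff: 98 − 2.3 × a* = 98 − 2.3 × (98 − 61)/7.1 = 98 − 85.1/7.1 ≈ 86.014.
Pooling payoff: 0.55 × 98 + 0.45 × 61 = 81.35.
Difference: 86.014 − 81.35 = 4.664, i.e. 4.7 to one decimal place.
The high-quality type prefers to separate.

4.7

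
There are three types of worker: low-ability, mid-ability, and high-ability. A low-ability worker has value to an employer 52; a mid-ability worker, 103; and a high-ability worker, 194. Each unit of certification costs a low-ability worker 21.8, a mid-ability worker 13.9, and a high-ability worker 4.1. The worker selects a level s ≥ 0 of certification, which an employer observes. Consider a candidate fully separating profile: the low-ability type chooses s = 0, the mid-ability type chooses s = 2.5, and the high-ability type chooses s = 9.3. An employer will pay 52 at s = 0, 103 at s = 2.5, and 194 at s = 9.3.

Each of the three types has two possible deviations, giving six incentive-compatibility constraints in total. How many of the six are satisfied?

Mid-ability (own payoff 103 − 13.9×2.5 = 68.25): to s=0 gives 52 → no gain ✓; to s=9.3 gives 194 − 13.9×9.3 = 64.73 → no gain ✓.
High-ability (own payoff 194 − 4.1×9.3 = 155.87): to s=0 gives 52 → no gain ✓; to s=2.5 gives 103 − 4.1×2.5 = 92.75 → no gain ✓.
Low-ability (own payoff 52): to s=2.5 gives 103 − 21.8×2.5 = 48.5 → no gain ✓; to s=9.3 gives 194 − 21.8×9.3 = -8.74 → no gain ✓.
6 of the 6 constraints hold; this profile is a separating equilibrium.

6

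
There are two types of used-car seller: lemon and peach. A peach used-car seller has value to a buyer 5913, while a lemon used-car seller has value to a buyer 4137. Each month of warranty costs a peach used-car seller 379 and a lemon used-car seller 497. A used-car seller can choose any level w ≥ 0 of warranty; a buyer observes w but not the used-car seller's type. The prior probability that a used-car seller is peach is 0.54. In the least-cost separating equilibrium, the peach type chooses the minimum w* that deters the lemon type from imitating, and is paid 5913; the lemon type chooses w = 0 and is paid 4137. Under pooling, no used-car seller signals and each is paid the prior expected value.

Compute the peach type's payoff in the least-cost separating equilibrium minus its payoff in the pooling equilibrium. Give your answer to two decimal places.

Least-cost separating signal: w* solves 4137 = 5913 − 497·w*, so w* = (5913 − 4137)/497 ≈ 3.5734.
Peach type's separating payoff: 5913 − 379 × w* = 5913 − 379 × (5913 − 4137)/497 = 5913 − 673104/497 ≈ 4558.6660.
Pooling payoff: 0.54 × 5913 + 0.46 × 4137 = 5096.04.
Difference: 4558.6660 − 5096.04 = -537.374, i.e. -537.37 to two decimal places.
The peach type would prefer the pooling outcome.

-537.37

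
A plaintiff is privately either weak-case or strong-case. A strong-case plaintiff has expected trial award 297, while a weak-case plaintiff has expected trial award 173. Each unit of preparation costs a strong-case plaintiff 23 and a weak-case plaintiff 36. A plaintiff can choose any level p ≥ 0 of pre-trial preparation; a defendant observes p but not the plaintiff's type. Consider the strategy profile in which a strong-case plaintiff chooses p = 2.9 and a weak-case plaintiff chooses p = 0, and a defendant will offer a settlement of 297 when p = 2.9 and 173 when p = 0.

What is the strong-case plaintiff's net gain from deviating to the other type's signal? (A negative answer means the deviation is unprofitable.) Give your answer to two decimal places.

-57.30

Playing p = 2.9 the strong-case plaintiff receives 297 − 23 × 2.9 = 230.3.
Deviating to p = 0 yields 173 instead.
Gain from deviating: 173 − 230.3 = -57.30.
The gain is negative, so the strong-case type's incentive-compatibility constraint is satisfied.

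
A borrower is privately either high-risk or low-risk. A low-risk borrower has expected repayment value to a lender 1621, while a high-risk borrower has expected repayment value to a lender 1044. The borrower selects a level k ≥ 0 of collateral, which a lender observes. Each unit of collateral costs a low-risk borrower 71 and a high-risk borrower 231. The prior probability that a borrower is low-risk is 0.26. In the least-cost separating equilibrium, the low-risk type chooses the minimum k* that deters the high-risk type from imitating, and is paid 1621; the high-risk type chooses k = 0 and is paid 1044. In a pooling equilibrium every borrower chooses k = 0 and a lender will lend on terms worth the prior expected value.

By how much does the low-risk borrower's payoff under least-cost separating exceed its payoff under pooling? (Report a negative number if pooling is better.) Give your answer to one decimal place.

249.6

Least-cost separating signal: k* solves 1044 = 1621 − 231·k*, so k* = (1621 − 1044)/231 ≈ 2.4978.
Low-risk type's separating payoff: 1621 − 71 × k* = 1621 − 71 × (1621 − 1044)/231 = 1621 − 40967/231 ≈ 1443.654.
Pooling payoff: 0.26 × 1621 + 0.74 × 1044 = 1194.02.
Difference: 1443.654 − 1194.02 = 249.634, i.e. 249.6 to one decimal place.
The low-risk type prefers to separate.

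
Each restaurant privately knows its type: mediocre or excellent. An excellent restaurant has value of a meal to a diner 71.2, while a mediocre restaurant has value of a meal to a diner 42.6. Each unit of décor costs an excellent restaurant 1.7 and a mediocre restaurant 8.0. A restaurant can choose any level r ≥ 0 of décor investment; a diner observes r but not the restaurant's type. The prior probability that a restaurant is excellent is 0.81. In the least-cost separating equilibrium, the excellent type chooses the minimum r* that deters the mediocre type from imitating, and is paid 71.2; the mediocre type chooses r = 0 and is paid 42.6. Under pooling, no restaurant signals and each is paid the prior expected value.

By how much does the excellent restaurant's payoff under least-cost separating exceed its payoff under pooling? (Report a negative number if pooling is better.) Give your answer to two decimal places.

Least-cost separating signal: r* solves 42.6 = 71.2 − 8.0·r*, so r* = (71.2 − 42.6)/8.0 = 3.575.
Excellent type's separating payoff: 71.2 − 1.7 × r* = 71.2 − 1.7 × (71.2 − 42.6)/8.0 = 71.2 − 48.62/8.0 = 65.1225.
Pooling payoff: 0.81 × 71.2 + 0.19 × 42.6 = 65.766.
Difference: 65.1225 − 65.766 = -0.6435, i.e. -0.64 to two decimal places.
The excellent type would prefer the pooling outcome.

-0.64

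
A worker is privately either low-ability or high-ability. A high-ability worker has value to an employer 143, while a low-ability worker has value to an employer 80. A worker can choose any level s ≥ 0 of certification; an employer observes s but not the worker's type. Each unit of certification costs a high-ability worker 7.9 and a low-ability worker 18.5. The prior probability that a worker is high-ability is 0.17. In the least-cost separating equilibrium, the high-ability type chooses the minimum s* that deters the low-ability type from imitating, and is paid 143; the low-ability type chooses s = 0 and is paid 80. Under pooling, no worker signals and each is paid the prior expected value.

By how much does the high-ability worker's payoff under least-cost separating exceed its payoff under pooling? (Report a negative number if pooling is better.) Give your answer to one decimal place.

25.4

Least-cost separating signal: s* solves 80 = 143 − 18.5·s*, so s* = (143 − 80)/18.5 ≈ 3.4054.
High-ability type's separating payoff: 143 − 7.9 × s* = 143 − 7.9 × (143 − 80)/18.5 = 143 − 497.7/18.5 ≈ 116.097.
Pooling payoff: 0.17 × 143 + 0.83 × 80 = 90.71.
Difference: 116.097 − 90.71 = 25.387, i.e. 25.4 to one decimal place.
The high-ability type prefers to separate.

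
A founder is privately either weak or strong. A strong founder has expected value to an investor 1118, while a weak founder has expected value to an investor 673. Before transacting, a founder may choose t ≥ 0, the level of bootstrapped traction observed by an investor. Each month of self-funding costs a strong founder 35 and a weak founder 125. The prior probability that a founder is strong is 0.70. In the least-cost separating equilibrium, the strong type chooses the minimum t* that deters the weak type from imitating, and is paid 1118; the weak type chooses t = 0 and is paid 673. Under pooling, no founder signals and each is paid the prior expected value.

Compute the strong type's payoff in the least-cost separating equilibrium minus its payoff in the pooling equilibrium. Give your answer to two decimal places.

8.90

Least-cost separating signal: t* solves 673 = 1118 − 125·t*, so t* = (1118 − 673)/125 = 3.56.
Strong type's separating payoff: 1118 − 35 × t* = 1118 − 35 × (1118 − 673)/125 = 1118 − 15575/125 = 993.4.
Pooling payoff: 0.70 × 1118 + 0.30 × 673 = 984.5.
Difference: 993.4 − 984.5 = 8.90.
The strong type prefers to separate.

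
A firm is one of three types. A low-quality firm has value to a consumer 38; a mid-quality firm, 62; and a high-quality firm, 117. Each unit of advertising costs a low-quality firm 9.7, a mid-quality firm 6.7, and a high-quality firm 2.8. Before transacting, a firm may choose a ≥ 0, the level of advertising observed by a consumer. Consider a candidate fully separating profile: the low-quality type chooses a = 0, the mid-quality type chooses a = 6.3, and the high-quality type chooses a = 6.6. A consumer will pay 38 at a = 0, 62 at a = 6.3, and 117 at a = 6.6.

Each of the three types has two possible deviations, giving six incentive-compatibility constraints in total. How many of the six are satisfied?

Mid-quality (own payoff 62 − 6.7×6.3 = 19.79): to a=0 gives 38 → profitable ✗; to a=6.6 gives 117 − 6.7×6.6 = 72.78 → profitable ✗.
High-quality (own payoff 117 − 2.8×6.6 = 98.52): to a=0 gives 38 → no gain ✓; to a=6.3 gives 62 − 2.8×6.3 = 44.36 → no gain ✓.
Low-quality (own payoff 38): to a=6.3 gives 62 − 9.7×6.3 = 0.89 → no gain ✓; to a=6.6 gives 117 − 9.7×6.6 = 52.98 → profitable ✗.
3 of the 6 constraints hold; not an equilibrium.

3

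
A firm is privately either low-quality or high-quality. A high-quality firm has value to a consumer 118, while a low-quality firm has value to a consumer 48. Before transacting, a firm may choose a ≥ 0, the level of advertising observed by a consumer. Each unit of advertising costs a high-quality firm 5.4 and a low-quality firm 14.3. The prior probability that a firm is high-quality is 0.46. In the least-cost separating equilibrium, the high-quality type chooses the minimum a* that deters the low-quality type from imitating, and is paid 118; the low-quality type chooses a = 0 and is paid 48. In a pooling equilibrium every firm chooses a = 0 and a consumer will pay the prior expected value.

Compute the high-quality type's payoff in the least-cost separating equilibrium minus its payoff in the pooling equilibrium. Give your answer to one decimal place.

Least-cost separating signal: a* solves 48 = 118 − 14.3·a*, so a* = (118 − 48)/14.3 ≈ 4.8951.
High-quality type's separating payoff: 118 − 5.4 × a* = 118 − 5.4 × (118 − 48)/14.3 = 118 − 378/14.3 ≈ 91.566.
Pooling payoff: 0.46 × 118 + 0.54 × 48 = 80.2.
Difference: 91.566 − 80.2 = 11.366, i.e. 11.4 to one decimal place.
The high-quality type prefers to separate.

11.4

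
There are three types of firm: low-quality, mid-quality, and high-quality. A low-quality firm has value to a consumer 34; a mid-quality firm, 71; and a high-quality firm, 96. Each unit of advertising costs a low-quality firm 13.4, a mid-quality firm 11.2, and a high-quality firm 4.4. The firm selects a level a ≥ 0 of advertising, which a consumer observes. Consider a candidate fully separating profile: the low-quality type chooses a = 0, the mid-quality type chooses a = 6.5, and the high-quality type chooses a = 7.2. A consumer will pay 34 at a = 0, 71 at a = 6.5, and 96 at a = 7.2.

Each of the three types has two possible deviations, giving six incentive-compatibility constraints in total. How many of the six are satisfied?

High-quality (own payoff 96 − 4.4×7.2 = 64.32): to a=0 gives 34 → no gain ✓; to a=6.5 gives 71 − 4.4×6.5 = 42.4 → no gain ✓.
Mid-quality (own payoff 71 − 11.2×6.5 = -1.8): to a=0 gives 34 → profitable ✗; to a=7.2 gives 96 − 11.2×7.2 = 15.36 → profitable ✗.
Low-quality (own payoff 34): to a=6.5 gives 71 − 13.4×6.5 = -16.1 → no gain ✓; to a=7.2 gives 96 − 13.4×7.2 = -0.48 → no gain ✓.
4 of the 6 constraints hold; not an equilibrium.

4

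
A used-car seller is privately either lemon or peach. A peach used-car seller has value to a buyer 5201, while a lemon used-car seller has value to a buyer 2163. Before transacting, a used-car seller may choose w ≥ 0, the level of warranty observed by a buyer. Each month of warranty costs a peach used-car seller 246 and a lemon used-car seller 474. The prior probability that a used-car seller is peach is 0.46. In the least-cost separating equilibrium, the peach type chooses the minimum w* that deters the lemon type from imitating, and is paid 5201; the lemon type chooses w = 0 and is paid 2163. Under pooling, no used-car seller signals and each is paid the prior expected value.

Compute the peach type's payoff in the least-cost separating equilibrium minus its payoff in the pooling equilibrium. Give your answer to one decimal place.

Least-cost separating signal: w* solves 2163 = 5201 − 474·w*, so w* = (5201 − 2163)/474 ≈ 6.4093.
Peach type's separating payoff: 5201 − 246 × w* = 5201 − 246 × (5201 − 2163)/474 = 5201 − 747348/474 ≈ 3624.316.
Pooling payoff: 0.46 × 5201 + 0.54 × 2163 = 3560.48.
Difference: 3624.316 − 3560.48 = 63.836, i.e. 63.8 to one decimal place.
The peach type prefers to separate.

63.8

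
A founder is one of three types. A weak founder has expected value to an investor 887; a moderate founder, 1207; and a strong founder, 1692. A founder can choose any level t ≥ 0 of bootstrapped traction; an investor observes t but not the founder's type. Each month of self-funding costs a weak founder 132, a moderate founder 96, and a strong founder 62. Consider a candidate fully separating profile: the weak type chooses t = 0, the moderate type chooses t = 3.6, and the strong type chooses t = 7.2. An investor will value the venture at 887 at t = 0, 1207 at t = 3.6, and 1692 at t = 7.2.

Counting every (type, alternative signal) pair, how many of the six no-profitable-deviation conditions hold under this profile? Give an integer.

4

Weak (own payoff 887): to t=3.6 gives 1207 − 132×3.6 = 731.8 → no gain ✓; to t=7.2 gives 1692 − 132×7.2 = 741.6 → no gain ✓.
Strong (own payoff 1692 − 62×7.2 = 1245.6): to t=0 gives 887 → no gain ✓; to t=3.6 gives 1207 − 62×3.6 = 983.8 → no gain ✓.
Moderate (own payoff 1207 − 96×3.6 = 861.4): to t=0 gives 887 → profitable ✗; to t=7.2 gives 1692 − 96×7.2 = 1000.8 → profitable ✗.
4 of the 6 constraints hold; not an equilibrium.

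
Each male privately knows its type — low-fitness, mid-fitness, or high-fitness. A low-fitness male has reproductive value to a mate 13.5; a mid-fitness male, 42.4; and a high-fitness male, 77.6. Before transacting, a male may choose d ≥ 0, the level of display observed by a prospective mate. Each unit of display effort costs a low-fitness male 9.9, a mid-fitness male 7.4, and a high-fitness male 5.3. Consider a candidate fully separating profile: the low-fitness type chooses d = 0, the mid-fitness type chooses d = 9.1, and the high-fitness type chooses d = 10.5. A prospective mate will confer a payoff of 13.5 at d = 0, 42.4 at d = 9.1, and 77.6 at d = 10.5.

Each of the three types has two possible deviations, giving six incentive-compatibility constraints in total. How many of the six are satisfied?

Low-fitness (own payoff 13.5): to d=9.1 gives 42.4 − 9.9×9.1 = -47.69 → no gain ✓; to d=10.5 gives 77.6 − 9.9×10.5 = -26.35 → no gain ✓.
Mid-fitness (own payoff 42.4 − 7.4×9.1 = -24.94): to d=0 gives 13.5 → profitable ✗; to d=10.5 gives 77.6 − 7.4×10.5 = -0.1 → profitable ✗.
High-fitness (own payoff 77.6 − 5.3×10.5 = 21.95): to d=0 gives 13.5 → no gain ✓; to d=9.1 gives 42.4 − 5.3×9.1 = -5.83 → no gain ✓.
4 of the 6 constraints hold; not an equilibrium.

4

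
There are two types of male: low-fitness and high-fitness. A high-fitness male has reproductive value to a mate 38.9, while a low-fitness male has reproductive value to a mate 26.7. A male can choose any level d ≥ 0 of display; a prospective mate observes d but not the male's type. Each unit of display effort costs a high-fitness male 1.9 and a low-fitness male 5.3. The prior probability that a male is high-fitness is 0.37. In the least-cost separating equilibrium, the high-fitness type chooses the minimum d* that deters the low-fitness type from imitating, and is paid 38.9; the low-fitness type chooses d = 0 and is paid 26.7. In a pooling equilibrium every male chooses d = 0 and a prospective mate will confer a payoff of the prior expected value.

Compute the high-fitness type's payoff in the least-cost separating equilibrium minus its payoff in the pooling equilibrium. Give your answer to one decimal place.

Least-cost separating signal: d* solves 26.7 = 38.9 − 5.3·d*, so d* = (38.9 − 26.7)/5.3 ≈ 2.3019.
High-fitness type's separating payoff: 38.9 − 1.9 × d* = 38.9 − 1.9 × (38.9 − 26.7)/5.3 = 38.9 − 23.18/5.3 ≈ 34.526.
Pooling payoff: 0.37 × 38.9 + 0.63 × 26.7 = 31.214.
Difference: 34.526 − 31.214 = 3.312, i.e. 3.3 to one decimal place.
The high-fitness type prefers to separate.

3.3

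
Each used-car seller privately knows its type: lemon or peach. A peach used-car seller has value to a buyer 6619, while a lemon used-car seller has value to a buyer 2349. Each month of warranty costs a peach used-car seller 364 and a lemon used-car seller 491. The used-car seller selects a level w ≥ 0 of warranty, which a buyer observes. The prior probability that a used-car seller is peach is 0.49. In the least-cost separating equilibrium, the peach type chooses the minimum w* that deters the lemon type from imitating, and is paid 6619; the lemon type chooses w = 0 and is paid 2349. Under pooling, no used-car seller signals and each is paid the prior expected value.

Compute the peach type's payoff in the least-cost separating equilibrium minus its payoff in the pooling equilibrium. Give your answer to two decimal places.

-987.84

Least-cost separating signal: w* solves 2349 = 6619 − 491·w*, so w* = (6619 − 2349)/491 ≈ 8.6965.
Peach type's separating payoff: 6619 − 364 × w* = 6619 − 364 × (6619 − 2349)/491 = 6619 − 1554280/491 ≈ 3453.4603.
Pooling payoff: 0.49 × 6619 + 0.51 × 2349 = 4441.3.
Difference: 3453.4603 − 4441.3 = -987.8397, i.e. -987.84 to two decimal places.
The peach type would prefer the pooling outcome.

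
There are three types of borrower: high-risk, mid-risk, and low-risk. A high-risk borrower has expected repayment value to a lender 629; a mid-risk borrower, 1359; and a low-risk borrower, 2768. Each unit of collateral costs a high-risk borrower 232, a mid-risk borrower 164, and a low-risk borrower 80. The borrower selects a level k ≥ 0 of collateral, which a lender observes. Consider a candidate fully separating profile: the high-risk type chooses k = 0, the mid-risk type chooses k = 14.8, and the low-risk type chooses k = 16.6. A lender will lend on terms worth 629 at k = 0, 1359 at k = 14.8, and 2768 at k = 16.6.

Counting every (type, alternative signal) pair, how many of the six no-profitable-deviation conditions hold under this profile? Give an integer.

4

Low-risk (own payoff 2768 − 80×16.6 = 1440): to k=0 gives 629 → no gain ✓; to k=14.8 gives 1359 − 80×14.8 = 175 → no gain ✓.
Mid-risk (own payoff 1359 − 164×14.8 = -1068.2): to k=0 gives 629 → profitable ✗; to k=16.6 gives 2768 − 164×16.6 = 45.6 → profitable ✗.
High-risk (own payoff 629): to k=14.8 gives 1359 − 232×14.8 = -2074.6 → no gain ✓; to k=16.6 gives 2768 − 232×16.6 = -1083.2 → no gain ✓.
4 of the 6 constraints hold; not an equilibrium.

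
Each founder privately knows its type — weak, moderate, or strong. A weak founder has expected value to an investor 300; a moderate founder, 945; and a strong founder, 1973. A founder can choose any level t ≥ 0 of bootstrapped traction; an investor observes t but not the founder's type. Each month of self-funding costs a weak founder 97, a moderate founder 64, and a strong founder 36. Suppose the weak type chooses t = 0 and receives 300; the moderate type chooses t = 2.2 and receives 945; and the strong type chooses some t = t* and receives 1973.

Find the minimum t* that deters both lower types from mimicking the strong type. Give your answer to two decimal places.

Moderate type (on-path payoff 945 − 64×2.2 = 804.2) won't mimic when 804.2 ≥ 1973 − 64·t*, i.e. t* ≥ 18.26.
Weak type (on-path payoff 300) won't mimic when 300 ≥ 1973 − 97·t*, i.e. t* ≥ 17.25.
Both must hold, so t* = max(17.25, 18.26) = 18.26. The moderate type's constraint binds.

18.26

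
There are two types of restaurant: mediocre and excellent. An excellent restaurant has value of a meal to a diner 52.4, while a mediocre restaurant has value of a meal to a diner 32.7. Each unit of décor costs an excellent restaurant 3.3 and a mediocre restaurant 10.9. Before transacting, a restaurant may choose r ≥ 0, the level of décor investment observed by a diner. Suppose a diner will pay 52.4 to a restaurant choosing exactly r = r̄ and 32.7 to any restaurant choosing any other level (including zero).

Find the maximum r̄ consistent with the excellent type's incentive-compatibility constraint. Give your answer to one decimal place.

Choosing r̄ yields the excellent type 52.4 − 3.3·r̄; choosing zero yields 32.7.
The excellent type is indifferent at 52.4 − 3.3·r̄ = 32.7, i.e. r̄ = (52.4 − 32.7) / 3.3 ≈ 6.0.
For any r̄ above 6.0 the excellent type would rather pool at zero, so separation collapses.

6.0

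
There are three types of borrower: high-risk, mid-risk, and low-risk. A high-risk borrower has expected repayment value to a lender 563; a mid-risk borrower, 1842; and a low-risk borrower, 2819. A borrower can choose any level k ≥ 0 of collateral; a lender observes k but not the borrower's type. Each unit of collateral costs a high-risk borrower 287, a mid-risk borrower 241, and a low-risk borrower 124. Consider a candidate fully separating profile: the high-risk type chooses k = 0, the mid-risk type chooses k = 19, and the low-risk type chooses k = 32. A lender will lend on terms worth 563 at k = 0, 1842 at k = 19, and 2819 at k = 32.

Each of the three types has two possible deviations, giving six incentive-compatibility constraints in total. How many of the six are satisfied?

3

Mid-risk (own payoff 1842 − 241×19 = -2737): to k=0 gives 563 → profitable ✗; to k=32 gives 2819 − 241×32 = -4893 → no gain ✓.
High-risk (own payoff 563): to k=19 gives 1842 − 287×19 = -3611 → no gain ✓; to k=32 gives 2819 − 287×32 = -6365 → no gain ✓.
Low-risk (own payoff 2819 − 124×32 = -1149): to k=0 gives 563 → profitable ✗; to k=19 gives 1842 − 124×19 = -514 → profitable ✗.
3 of the 6 constraints hold; not an equilibrium.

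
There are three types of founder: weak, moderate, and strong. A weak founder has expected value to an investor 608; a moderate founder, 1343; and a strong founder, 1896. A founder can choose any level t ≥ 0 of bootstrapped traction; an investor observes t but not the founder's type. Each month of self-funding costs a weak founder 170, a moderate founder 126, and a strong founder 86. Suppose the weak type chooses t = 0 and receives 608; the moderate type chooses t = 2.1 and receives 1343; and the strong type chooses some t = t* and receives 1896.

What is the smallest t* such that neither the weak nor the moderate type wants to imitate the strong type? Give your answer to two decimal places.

Moderate type (on-path payoff 1343 − 126×2.1 = 1078.4) won't mimic when 1078.4 ≥ 1896 − 126·t*, i.e. t* ≥ 6.49.
Weak type (on-path payoff 608) won't mimic when 608 ≥ 1896 − 170·t*, i.e. t* ≥ 7.58.
Both must hold, so t* = max(7.58, 6.49) = 7.58. The weak type's constraint binds.

7.58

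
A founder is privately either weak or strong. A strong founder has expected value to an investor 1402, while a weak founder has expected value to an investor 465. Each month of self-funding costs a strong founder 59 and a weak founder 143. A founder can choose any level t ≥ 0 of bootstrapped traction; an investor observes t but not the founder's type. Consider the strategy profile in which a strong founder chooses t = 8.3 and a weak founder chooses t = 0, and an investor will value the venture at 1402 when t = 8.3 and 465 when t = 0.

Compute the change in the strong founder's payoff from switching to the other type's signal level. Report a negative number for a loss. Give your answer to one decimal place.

-447.3

Playing t = 8.3 the strong founder receives 1402 − 59 × 8.3 = 912.3.
Deviating to t = 0 yields 465 instead.
Gain from deviating: 465 − 912.3 = -447.3.
The gain is negative, so the strong type's incentive-compatibility constraint is satisfied.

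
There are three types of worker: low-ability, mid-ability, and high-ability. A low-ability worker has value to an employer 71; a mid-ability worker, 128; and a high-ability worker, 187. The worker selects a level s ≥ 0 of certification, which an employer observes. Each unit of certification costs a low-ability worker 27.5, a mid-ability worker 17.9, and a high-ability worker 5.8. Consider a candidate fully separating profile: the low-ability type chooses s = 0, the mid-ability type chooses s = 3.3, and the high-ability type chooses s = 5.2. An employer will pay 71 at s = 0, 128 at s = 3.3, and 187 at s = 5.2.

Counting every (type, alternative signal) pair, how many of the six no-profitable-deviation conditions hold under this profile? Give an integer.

Mid-ability (own payoff 128 − 17.9×3.3 = 68.93): to s=0 gives 71 → profitable ✗; to s=5.2 gives 187 − 17.9×5.2 = 93.92 → profitable ✗.
High-ability (own payoff 187 − 5.8×5.2 = 156.84): to s=0 gives 71 → no gain ✓; to s=3.3 gives 128 − 5.8×3.3 = 108.86 → no gain ✓.
Low-ability (own payoff 71): to s=3.3 gives 128 − 27.5×3.3 = 37.25 → no gain ✓; to s=5.2 gives 187 − 27.5×5.2 = 44 → no gain ✓.
4 of the 6 constraints hold; not an equilibrium.

4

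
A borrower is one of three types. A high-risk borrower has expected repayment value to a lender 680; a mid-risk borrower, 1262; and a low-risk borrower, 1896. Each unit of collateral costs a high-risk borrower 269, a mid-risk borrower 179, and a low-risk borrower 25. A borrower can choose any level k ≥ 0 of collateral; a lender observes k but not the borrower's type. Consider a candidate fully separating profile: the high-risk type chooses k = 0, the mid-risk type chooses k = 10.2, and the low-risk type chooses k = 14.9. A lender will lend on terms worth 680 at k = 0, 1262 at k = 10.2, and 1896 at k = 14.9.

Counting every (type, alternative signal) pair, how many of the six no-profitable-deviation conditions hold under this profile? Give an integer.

Low-risk (own payoff 1896 − 25×14.9 = 1523.5): to k=0 gives 680 → no gain ✓; to k=10.2 gives 1262 − 25×10.2 = 1007 → no gain ✓.
High-risk (own payoff 680): to k=10.2 gives 1262 − 269×10.2 = -1481.8 → no gain ✓; to k=14.9 gives 1896 − 269×14.9 = -2112.1 → no gain ✓.
Mid-risk (own payoff 1262 − 179×10.2 = -563.8): to k=0 gives 680 → profitable ✗; to k=14.9 gives 1896 − 179×14.9 = -771.1 → no gain ✓.
5 of the 6 constraints hold; not an equilibrium.

5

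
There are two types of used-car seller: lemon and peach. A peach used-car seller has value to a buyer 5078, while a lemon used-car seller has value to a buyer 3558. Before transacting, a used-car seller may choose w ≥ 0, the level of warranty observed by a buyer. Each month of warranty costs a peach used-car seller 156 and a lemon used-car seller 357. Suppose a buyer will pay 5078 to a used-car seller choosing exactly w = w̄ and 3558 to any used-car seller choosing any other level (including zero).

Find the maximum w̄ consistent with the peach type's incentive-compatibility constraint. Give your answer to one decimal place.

Choosing w̄ yields the peach type 5078 − 156·w̄; choosing zero yields 3558.
The peach type is indifferent at 5078 − 156·w̄ = 3558, i.e. w̄ = (5078 − 3558) / 156 ≈ 9.7.
For any w̄ above 9.7 the peach type would rather pool at zero, so separation collapses.

9.7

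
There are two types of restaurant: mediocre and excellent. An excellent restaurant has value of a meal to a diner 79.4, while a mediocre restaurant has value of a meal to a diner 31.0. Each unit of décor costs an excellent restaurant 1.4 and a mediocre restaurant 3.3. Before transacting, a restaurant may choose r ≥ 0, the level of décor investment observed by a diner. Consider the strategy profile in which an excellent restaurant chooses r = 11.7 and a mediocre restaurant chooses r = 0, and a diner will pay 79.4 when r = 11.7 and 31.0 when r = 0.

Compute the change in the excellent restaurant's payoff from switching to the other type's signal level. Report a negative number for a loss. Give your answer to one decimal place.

-32.0

Playing r = 11.7 the excellent restaurant receives 79.4 − 1.4 × 11.7 = 63.02.
Deviating to r = 0 yields 31.0 instead.
Gain from deviating: 31.0 − 63.02 = -32.02, i.e. -32.0 to one decimal place.
The gain is negative, so the excellent type's incentive-compatibility constraint is satisfied.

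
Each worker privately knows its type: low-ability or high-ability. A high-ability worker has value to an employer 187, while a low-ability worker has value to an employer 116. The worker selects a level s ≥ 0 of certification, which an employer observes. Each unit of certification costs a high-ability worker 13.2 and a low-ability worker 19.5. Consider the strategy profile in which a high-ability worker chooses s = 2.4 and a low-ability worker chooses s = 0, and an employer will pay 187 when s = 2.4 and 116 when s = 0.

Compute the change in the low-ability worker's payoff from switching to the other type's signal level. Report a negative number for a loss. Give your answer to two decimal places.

24.20

Playing s = 0 the low-ability worker receives 116.
Deviating to s = 2.4 brings payment 187 at cost 19.5 × 2.4 = 46.8, netting 140.2.
Gain from deviating: 140.2 − 116 = 24.20.
The gain is positive, so the low-ability type's incentive-compatibility constraint is violated — this profile is not a separating equilibrium.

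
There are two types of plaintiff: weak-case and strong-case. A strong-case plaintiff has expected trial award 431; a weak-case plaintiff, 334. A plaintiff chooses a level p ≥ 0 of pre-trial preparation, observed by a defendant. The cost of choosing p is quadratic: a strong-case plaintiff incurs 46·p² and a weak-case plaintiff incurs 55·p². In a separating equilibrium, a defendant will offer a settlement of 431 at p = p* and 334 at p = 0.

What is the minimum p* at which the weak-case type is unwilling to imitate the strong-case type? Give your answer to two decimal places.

1.33

The weak-case type at p = 0 receives 334; imitating at p* yields 431 − 55·p*².
Indifference: 334 = 431 − 55·p*², so p*² = (431 − 334) / 55 ≈ 1.7636.
p* = √1.7636 ≈ 1.33.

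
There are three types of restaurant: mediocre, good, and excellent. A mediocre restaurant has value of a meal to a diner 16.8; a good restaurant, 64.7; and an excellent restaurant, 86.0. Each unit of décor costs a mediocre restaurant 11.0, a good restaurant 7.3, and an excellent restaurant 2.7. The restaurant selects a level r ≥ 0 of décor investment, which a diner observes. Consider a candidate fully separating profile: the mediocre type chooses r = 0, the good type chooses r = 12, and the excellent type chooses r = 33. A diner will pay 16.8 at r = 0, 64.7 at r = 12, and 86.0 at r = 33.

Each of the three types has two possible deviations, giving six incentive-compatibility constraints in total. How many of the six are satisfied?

Excellent (own payoff 86.0 − 2.7×33 = -3.1): to r=0 gives 16.8 → profitable ✗; to r=12 gives 64.7 − 2.7×12 = 32.3 → profitable ✗.
Good (own payoff 64.7 − 7.3×12 = -22.9): to r=0 gives 16.8 → profitable ✗; to r=33 gives 86.0 − 7.3×33 = -154.9 → no gain ✓.
Mediocre (own payoff 16.8): to r=12 gives 64.7 − 11.0×12 = -67.3 → no gain ✓; to r=33 gives 86.0 − 11.0×33 = -277 → no gain ✓.
3 of the 6 constraints hold; not an equilibrium.

3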